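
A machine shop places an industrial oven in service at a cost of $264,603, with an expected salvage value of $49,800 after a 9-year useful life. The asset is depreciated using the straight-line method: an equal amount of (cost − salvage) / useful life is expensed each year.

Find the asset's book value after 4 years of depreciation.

$169,135

Depreciable base = $264,603 − $49,800 = $214,803.
Annual expense = $214,803 / 9 = $23,867.
End of year 1: book value $240,736.
End of year 2: book value $216,869.
End of year 3: book value $193,002.
End of year 4: book value $169,135.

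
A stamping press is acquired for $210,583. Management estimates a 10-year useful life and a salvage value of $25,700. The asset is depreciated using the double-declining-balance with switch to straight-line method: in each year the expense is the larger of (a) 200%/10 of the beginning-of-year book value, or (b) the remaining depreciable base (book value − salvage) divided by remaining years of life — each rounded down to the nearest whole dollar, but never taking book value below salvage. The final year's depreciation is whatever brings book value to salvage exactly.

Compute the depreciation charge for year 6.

Depreciable base = $210,583 − $25,700 = $184,883.
Year 1: DB = ⌊$210,583 × 200%/10⌋ = $42,116; SL = ⌊$184,883/10⌋ = $18,488 → take DB $42,116. Book value $168,467.
Year 2: DB = ⌊$168,467 × 200%/10⌋ = $33,693; SL = ⌊$142,767/9⌋ = $15,863 → take DB $33,693. Book value $134,774.
Year 3: DB = ⌊$134,774 × 200%/10⌋ = $26,954; SL = ⌊$109,074/8⌋ = $13,634 → take DB $26,954. Book value $107,820.
Year 4: DB = ⌊$107,820 × 200%/10⌋ = $21,564; SL = ⌊$82,120/7⌋ = $11,731 → take DB $21,564. Book value $86,256.
Year 5: DB = ⌊$86,256 × 200%/10⌋ = $17,251; SL = ⌊$60,556/6⌋ = $10,092 → take DB $17,251. Book value $69,005.
Year 6: DB = ⌊$69,005 × 200%/10⌋ = $13,801; SL = ⌊$43,305/5⌋ = $8,661 → take DB $13,801. Book value $55,204.

$13,801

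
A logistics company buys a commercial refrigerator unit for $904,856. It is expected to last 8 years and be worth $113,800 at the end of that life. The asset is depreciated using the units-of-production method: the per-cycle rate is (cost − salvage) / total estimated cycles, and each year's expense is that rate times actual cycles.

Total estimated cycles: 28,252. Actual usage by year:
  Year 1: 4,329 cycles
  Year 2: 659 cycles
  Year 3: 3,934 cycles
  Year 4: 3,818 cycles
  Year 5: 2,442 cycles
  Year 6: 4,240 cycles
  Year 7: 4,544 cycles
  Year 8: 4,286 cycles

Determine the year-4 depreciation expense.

Depreciable base = $904,856 − $113,800 = $791,056.
Rate = $791,056 / 28,252 cycles = $28 per cycle.
Year 1: 4,329 × $28 = $121,212. Book value $783,644.
Year 2: 659 × $28 = $18,452. Book value $765,192.
Year 3: 3,934 × $28 = $110,152. Book value $655,040.
Year 4: 3,818 × $28 = $106,904. Book value $548,136.

$106,904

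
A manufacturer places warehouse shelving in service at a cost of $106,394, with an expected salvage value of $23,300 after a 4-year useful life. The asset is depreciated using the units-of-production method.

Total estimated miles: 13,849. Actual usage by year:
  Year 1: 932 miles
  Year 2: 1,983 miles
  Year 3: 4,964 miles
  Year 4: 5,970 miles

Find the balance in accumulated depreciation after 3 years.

Depreciable base = $106,394 − $23,300 = $83,094.
Rate = $83,094 / 13,849 miles = $6 per mile.
Year 1: 932 × $6 = $5,592. Book value $100,802.
Year 2: 1,983 × $6 = $11,898. Book value $88,904.
Year 3: 4,964 × $6 = $29,784. Book value $59,120.
Accumulated through year 3 = $106,394 − $59,120 = $47,274.

$47,274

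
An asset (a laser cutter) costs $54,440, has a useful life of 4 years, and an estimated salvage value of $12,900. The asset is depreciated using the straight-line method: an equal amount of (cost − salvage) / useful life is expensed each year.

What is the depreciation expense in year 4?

Depreciable base = $54,440 − $12,900 = $41,540.
Annual expense = $41,540 / 4 = $10,385.

$10,385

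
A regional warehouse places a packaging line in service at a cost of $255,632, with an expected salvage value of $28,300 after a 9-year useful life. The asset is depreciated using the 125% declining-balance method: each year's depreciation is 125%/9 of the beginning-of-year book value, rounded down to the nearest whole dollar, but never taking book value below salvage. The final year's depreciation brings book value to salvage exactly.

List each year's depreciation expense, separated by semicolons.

$35,504; $30,573; $26,327; $22,670; $19,521; $16,810; $14,475; $12,465; $48,987

Depreciable base = $255,632 − $28,300 = $227,332.
Year 1: ⌊$255,632 × 125%/9⌋ = $35,504. Book value $220,128.
Year 2: ⌊$220,128 × 125%/9⌋ = $30,573. Book value $189,555.
Year 3: ⌊$189,555 × 125%/9⌋ = $26,327. Book value $163,228.
Year 4: ⌊$163,228 × 125%/9⌋ = $22,670. Book value $140,558.
Year 5: ⌊$140,558 × 125%/9⌋ = $19,521. Book value $121,037.
Year 6: ⌊$121,037 × 125%/9⌋ = $16,810. Book value $104,227.
Year 7: ⌊$104,227 × 125%/9⌋ = $14,475. Book value $89,752.
Year 8: ⌊$89,752 × 125%/9⌋ = $12,465. Book value $77,287.
Year 9 (final): $77,287 − $28,300 = $48,987. Book value $28,300.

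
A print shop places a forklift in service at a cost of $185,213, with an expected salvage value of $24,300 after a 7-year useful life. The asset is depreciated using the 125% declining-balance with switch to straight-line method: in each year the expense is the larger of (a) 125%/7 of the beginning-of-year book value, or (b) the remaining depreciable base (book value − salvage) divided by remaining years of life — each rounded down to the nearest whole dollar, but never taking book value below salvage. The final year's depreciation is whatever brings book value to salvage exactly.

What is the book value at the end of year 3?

$102,657

Depreciable base = $185,213 − $24,300 = $160,913.
Year 1: DB = ⌊$185,213 × 125%/7⌋ = $33,073; SL = ⌊$160,913/7⌋ = $22,987 → take DB $33,073. Book value $152,140.
Year 2: DB = ⌊$152,140 × 125%/7⌋ = $27,167; SL = ⌊$127,840/6⌋ = $21,306 → take DB $27,167. Book value $124,973.
Year 3: DB = ⌊$124,973 × 125%/7⌋ = $22,316; SL = ⌊$100,673/5⌋ = $20,134 → take DB $22,316. Book value $102,657.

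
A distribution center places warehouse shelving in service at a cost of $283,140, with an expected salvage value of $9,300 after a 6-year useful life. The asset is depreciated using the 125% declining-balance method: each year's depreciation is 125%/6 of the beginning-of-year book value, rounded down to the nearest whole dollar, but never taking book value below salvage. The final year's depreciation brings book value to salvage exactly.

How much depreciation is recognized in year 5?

$23,170

Depreciable base = $283,140 − $9,300 = $273,840.
Year 1: ⌊$283,140 × 125%/6⌋ = $58,987. Book value $224,153.
Year 2: ⌊$224,153 × 125%/6⌋ = $46,698. Book value $177,455.
Year 3: ⌊$177,455 × 125%/6⌋ = $36,969. Book value $140,486.
Year 4: ⌊$140,486 × 125%/6⌋ = $29,267. Book value $111,219.
Year 5: ⌊$111,219 × 125%/6⌋ = $23,170. Book value $88,049.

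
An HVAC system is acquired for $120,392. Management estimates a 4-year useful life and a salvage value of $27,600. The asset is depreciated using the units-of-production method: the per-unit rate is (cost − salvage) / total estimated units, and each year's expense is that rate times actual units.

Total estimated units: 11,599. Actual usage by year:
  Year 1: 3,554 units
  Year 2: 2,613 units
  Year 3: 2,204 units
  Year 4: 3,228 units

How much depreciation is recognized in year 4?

$25,824

Depreciable base = $120,392 − $27,600 = $92,792.
Rate = $92,792 / 11,599 units = $8 per unit.
Year 1: 3,554 × $8 = $28,432. Book value $91,960.
Year 2: 2,613 × $8 = $20,904. Book value $71,056.
Year 3: 2,204 × $8 = $17,632. Book value $53,424.
Year 4: 3,228 × $8 = $25,824. Book value $27,600.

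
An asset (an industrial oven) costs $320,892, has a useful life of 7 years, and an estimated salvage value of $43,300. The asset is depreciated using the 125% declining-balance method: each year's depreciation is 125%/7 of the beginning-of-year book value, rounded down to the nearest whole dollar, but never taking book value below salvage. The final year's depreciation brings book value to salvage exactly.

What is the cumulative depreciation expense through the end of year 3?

Depreciable base = $320,892 − $43,300 = $277,592.
Year 1: ⌊$320,892 × 125%/7⌋ = $57,302. Book value $263,590.
Year 2: ⌊$263,590 × 125%/7⌋ = $47,069. Book value $216,521.
Year 3: ⌊$216,521 × 125%/7⌋ = $38,664. Book value $177,857.
Accumulated through year 3 = $320,892 − $177,857 = $143,035.

$143,035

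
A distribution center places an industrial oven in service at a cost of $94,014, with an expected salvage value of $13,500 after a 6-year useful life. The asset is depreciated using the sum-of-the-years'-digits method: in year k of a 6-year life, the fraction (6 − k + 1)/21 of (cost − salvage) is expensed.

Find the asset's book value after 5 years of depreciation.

Depreciable base = $94,014 − $13,500 = $80,514.
Sum of the years' digits = 6+5+4+3+2+1 = 21.
Year 1: $80,514 × 6/21 = $23,004. Book value $71,010.
Year 2: $80,514 × 5/21 = $19,170. Book value $51,840.
Year 3: $80,514 × 4/21 = $15,336. Book value $36,504.
Year 4: $80,514 × 3/21 = $11,502. Book value $25,002.
Year 5: $80,514 × 2/21 = $7,668. Book value $17,334.

$17,334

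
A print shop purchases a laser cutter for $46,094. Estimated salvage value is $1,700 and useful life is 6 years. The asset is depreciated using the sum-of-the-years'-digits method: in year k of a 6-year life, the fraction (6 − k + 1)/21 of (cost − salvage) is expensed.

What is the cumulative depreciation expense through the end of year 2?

Depreciable base = $46,094 − $1,700 = $44,394.
Sum of the years' digits = 6+5+4+3+2+1 = 21.
Year 1: $44,394 × 6/21 = $12,684. Book value $33,410.
Year 2: $44,394 × 5/21 = $10,570. Book value $22,840.
Accumulated through year 2 = $46,094 − $22,840 = $23,254.

$23,254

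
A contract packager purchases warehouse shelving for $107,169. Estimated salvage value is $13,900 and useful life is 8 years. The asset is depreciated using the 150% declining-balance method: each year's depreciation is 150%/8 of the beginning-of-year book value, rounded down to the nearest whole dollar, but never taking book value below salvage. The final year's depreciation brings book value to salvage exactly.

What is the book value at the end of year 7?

Depreciable base = $107,169 − $13,900 = $93,269.
Year 1: ⌊$107,169 × 150%/8⌋ = $20,094. Book value $87,075.
Year 2: ⌊$87,075 × 150%/8⌋ = $16,326. Book value $70,749.
Year 3: ⌊$70,749 × 150%/8⌋ = $13,265. Book value $57,484.
Year 4: ⌊$57,484 × 150%/8⌋ = $10,778. Book value $46,706.
Year 5: ⌊$46,706 × 150%/8⌋ = $8,757. Book value $37,949.
Year 6: ⌊$37,949 × 150%/8⌋ = $7,115. Book value $30,834.
Year 7: ⌊$30,834 × 150%/8⌋ = $5,781. Book value $25,053.

$25,053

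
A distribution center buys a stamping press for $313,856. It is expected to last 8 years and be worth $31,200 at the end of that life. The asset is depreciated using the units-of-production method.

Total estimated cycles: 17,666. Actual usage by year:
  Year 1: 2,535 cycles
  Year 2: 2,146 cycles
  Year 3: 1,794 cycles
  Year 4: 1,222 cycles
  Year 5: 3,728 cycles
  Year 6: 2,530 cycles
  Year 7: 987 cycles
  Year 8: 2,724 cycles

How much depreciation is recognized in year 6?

Depreciable base = $313,856 − $31,200 = $282,656.
Rate = $282,656 / 17,666 cycles = $16 per cycle.
Year 1: 2,535 × $16 = $40,560. Book value $273,296.
Year 2: 2,146 × $16 = $34,336. Book value $238,960.
Year 3: 1,794 × $16 = $28,704. Book value $210,256.
Year 4: 1,222 × $16 = $19,552. Book value $190,704.
Year 5: 3,728 × $16 = $59,648. Book value $131,056.
Year 6: 2,530 × $16 = $40,480. Book value $90,576.

$40,480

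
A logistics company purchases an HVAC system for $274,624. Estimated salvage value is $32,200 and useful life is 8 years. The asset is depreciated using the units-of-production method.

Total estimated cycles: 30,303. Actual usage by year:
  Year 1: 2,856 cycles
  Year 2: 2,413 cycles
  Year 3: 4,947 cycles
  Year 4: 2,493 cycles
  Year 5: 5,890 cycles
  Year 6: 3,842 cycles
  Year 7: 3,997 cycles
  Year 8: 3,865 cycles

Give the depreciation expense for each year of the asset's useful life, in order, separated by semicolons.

$22,848; $19,304; $39,576; $19,944; $47,120; $30,736; $31,976; $30,920

Depreciable base = $274,624 − $32,200 = $242,424.
Rate = $242,424 / 30,303 cycles = $8 per cycle.
Year 1: 2,856 × $8 = $22,848. Book value $251,776.
Year 2: 2,413 × $8 = $19,304. Book value $232,472.
Year 3: 4,947 × $8 = $39,576. Book value $192,896.
Year 4: 2,493 × $8 = $19,944. Book value $172,952.
Year 5: 5,890 × $8 = $47,120. Book value $125,832.
Year 6: 3,842 × $8 = $30,736. Book value $95,096.
Year 7: 3,997 × $8 = $31,976. Book value $63,120.
Year 8: 3,865 × $8 = $30,920. Book value $32,200.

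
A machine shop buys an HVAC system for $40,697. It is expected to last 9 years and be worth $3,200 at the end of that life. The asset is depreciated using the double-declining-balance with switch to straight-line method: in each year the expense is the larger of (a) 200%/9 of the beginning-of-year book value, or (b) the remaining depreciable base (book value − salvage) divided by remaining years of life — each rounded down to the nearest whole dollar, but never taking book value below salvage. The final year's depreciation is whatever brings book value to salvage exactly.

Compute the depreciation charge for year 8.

$1,904

Depreciable base = $40,697 − $3,200 = $37,497.
Year 1: DB = ⌊$40,697 × 200%/9⌋ = $9,043; SL = ⌊$37,497/9⌋ = $4,166 → take DB $9,043. Book value $31,654.
Year 2: DB = ⌊$31,654 × 200%/9⌋ = $7,034; SL = ⌊$28,454/8⌋ = $3,556 → take DB $7,034. Book value $24,620.
Year 3: DB = ⌊$24,620 × 200%/9⌋ = $5,471; SL = ⌊$21,420/7⌋ = $3,060 → take DB $5,471. Book value $19,149.
Year 4: DB = ⌊$19,149 × 200%/9⌋ = $4,255; SL = ⌊$15,949/6⌋ = $2,658 → take DB $4,255. Book value $14,894.
Year 5: DB = ⌊$14,894 × 200%/9⌋ = $3,309; SL = ⌊$11,694/5⌋ = $2,338 → take DB $3,309. Book value $11,585.
Year 6: DB = ⌊$11,585 × 200%/9⌋ = $2,574; SL = ⌊$8,385/4⌋ = $2,096 → take DB $2,574. Book value $9,011.
Year 7: DB = ⌊$9,011 × 200%/9⌋ = $2,002; SL = ⌊$5,811/3⌋ = $1,937 → take DB $2,002. Book value $7,009.
Year 8: DB = ⌊$7,009 × 200%/9⌋ = $1,557; SL = ⌊$3,809/2⌋ = $1,904 → take SL $1,904. Book value $5,105.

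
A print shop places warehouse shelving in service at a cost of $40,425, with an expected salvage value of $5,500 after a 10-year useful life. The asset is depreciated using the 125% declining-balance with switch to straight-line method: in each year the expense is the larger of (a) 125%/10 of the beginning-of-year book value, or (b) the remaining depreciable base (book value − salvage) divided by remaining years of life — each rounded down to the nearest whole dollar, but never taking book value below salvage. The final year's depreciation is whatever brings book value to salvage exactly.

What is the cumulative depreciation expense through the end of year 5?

Depreciable base = $40,425 − $5,500 = $34,925.
Year 1: DB = ⌊$40,425 × 125%/10⌋ = $5,053; SL = ⌊$34,925/10⌋ = $3,492 → take DB $5,053. Book value $35,372.
Year 2: DB = ⌊$35,372 × 125%/10⌋ = $4,421; SL = ⌊$29,872/9⌋ = $3,319 → take DB $4,421. Book value $30,951.
Year 3: DB = ⌊$30,951 × 125%/10⌋ = $3,868; SL = ⌊$25,451/8⌋ = $3,181 → take DB $3,868. Book value $27,083.
Year 4: DB = ⌊$27,083 × 125%/10⌋ = $3,385; SL = ⌊$21,583/7⌋ = $3,083 → take DB $3,385. Book value $23,698.
Year 5: DB = ⌊$23,698 × 125%/10⌋ = $2,962; SL = ⌊$18,198/6⌋ = $3,033 → take SL $3,033. Book value $20,665.
Accumulated through year 5 = $40,425 − $20,665 = $19,760.

$19,760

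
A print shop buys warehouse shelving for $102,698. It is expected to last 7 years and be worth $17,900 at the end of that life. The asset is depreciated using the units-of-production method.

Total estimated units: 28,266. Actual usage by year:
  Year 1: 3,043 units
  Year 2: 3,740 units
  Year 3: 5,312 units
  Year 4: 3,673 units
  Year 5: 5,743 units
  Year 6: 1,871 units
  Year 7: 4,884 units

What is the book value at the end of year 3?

Depreciable base = $102,698 − $17,900 = $84,798.
Rate = $84,798 / 28,266 units = $3 per unit.
Year 1: 3,043 × $3 = $9,129. Book value $93,569.
Year 2: 3,740 × $3 = $11,220. Book value $82,349.
Year 3: 5,312 × $3 = $15,936. Book value $66,413.

$66,413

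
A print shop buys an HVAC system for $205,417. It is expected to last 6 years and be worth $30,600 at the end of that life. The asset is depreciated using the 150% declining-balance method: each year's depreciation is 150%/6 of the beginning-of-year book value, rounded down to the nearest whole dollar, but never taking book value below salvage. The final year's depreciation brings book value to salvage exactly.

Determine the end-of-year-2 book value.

$115,548

Depreciable base = $205,417 − $30,600 = $174,817.
Year 1: ⌊$205,417 × 150%/6⌋ = $51,354. Book value $154,063.
Year 2: ⌊$154,063 × 150%/6⌋ = $38,515. Book value $115,548.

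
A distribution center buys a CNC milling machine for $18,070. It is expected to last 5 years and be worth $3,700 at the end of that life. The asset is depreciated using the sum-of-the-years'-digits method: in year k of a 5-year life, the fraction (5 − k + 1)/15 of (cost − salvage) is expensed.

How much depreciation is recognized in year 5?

$958

Depreciable base = $18,070 − $3,700 = $14,370.
Sum of the years' digits = 5+4+3+2+1 = 15.
Year 1: $14,370 × 5/15 = $4,790. Book value $13,280.
Year 2: $14,370 × 4/15 = $3,832. Book value $9,448.
Year 3: $14,370 × 3/15 = $2,874. Book value $6,574.
Year 4: $14,370 × 2/15 = $1,916. Book value $4,658.
Year 5: $14,370 × 1/15 = $958. Book value $3,700.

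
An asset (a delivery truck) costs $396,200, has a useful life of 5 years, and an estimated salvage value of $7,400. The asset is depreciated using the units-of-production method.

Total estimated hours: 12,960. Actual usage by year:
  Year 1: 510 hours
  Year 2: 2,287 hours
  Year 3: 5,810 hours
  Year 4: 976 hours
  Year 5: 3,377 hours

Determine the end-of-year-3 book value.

Depreciable base = $396,200 − $7,400 = $388,800.
Rate = $388,800 / 12,960 hours = $30 per hour.
Year 1: 510 × $30 = $15,300. Book value $380,900.
Year 2: 2,287 × $30 = $68,610. Book value $312,290.
Year 3: 5,810 × $30 = $174,300. Book value $137,990.

$137,990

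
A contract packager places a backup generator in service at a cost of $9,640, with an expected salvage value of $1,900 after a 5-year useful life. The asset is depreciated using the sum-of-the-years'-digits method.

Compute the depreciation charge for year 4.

$1,032

Depreciable base = $9,640 − $1,900 = $7,740.
Sum of the years' digits = 5+4+3+2+1 = 15.
Year 1: $7,740 × 5/15 = $2,580. Book value $7,060.
Year 2: $7,740 × 4/15 = $2,064. Book value $4,996.
Year 3: $7,740 × 3/15 = $1,548. Book value $3,448.
Year 4: $7,740 × 2/15 = $1,032. Book value $2,416.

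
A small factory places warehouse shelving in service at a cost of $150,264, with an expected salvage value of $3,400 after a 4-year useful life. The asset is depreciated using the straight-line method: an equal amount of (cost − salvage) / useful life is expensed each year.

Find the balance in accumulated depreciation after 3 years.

Depreciable base = $150,264 − $3,400 = $146,864.
Annual expense = $146,864 / 4 = $36,716.
End of year 1: book value $113,548.
End of year 2: book value $76,832.
End of year 3: book value $40,116.
Accumulated through year 3 = $150,264 − $40,116 = $110,148.

$110,148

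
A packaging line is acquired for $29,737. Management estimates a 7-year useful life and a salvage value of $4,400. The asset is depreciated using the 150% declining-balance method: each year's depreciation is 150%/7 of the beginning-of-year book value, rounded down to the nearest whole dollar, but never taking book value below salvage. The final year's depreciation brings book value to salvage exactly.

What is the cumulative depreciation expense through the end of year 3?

$15,312

Depreciable base = $29,737 − $4,400 = $25,337.
Year 1: ⌊$29,737 × 150%/7⌋ = $6,372. Book value $23,365.
Year 2: ⌊$23,365 × 150%/7⌋ = $5,006. Book value $18,359.
Year 3: ⌊$18,359 × 150%/7⌋ = $3,934. Book value $14,425.
Accumulated through year 3 = $29,737 − $14,425 = $15,312.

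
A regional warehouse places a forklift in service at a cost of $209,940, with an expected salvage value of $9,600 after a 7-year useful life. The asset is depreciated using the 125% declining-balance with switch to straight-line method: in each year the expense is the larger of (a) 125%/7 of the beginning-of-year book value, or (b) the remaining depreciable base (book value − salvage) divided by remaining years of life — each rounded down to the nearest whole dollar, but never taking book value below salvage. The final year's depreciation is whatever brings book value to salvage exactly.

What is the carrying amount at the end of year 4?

$88,835

Depreciable base = $209,940 − $9,600 = $200,340.
Year 1: DB = ⌊$209,940 × 125%/7⌋ = $37,489; SL = ⌊$200,340/7⌋ = $28,620 → take DB $37,489. Book value $172,451.
Year 2: DB = ⌊$172,451 × 125%/7⌋ = $30,794; SL = ⌊$162,851/6⌋ = $27,141 → take DB $30,794. Book value $141,657.
Year 3: DB = ⌊$141,657 × 125%/7⌋ = $25,295; SL = ⌊$132,057/5⌋ = $26,411 → take SL $26,411. Book value $115,246.
Year 4: DB = ⌊$115,246 × 125%/7⌋ = $20,579; SL = ⌊$105,646/4⌋ = $26,411 → take SL $26,411. Book value $88,835.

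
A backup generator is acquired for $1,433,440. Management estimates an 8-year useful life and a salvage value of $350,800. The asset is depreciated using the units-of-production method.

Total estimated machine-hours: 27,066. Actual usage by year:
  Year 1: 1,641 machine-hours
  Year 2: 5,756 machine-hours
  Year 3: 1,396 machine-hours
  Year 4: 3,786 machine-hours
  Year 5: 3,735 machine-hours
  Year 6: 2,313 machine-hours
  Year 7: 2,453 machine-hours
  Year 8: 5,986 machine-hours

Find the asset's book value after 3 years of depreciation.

$1,081,720

Depreciable base = $1,433,440 − $350,800 = $1,082,640.
Rate = $1,082,640 / 27,066 machine-hours = $40 per machine-hour.
Year 1: 1,641 × $40 = $65,640. Book value $1,367,800.
Year 2: 5,756 × $40 = $230,240. Book value $1,137,560.
Year 3: 1,396 × $40 = $55,840. Book value $1,081,720.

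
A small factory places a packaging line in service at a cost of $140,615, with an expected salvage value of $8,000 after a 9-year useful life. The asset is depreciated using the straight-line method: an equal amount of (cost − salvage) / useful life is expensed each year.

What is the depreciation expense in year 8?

$14,735

Depreciable base = $140,615 − $8,000 = $132,615.
Annual expense = $132,615 / 9 = $14,735.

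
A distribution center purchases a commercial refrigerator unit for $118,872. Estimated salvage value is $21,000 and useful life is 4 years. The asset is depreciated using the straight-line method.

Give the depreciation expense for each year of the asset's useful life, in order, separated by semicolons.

$24,468; $24,468; $24,468; $24,468

Depreciable base = $118,872 − $21,000 = $97,872.
Annual expense = $97,872 / 4 = $24,468.
End of year 1: book value $94,404.
End of year 2: book value $69,936.
End of year 3: book value $45,468.
End of year 4: book value $21,000.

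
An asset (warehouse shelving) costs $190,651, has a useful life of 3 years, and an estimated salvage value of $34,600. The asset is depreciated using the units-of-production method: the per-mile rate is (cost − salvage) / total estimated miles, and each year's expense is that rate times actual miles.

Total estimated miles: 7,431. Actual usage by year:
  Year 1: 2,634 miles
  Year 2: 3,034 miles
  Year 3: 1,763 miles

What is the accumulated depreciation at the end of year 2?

Depreciable base = $190,651 − $34,600 = $156,051.
Rate = $156,051 / 7,431 miles = $21 per mile.
Year 1: 2,634 × $21 = $55,314. Book value $135,337.
Year 2: 3,034 × $21 = $63,714. Book value $71,623.
Accumulated through year 2 = $190,651 − $71,623 = $119,028.

$119,028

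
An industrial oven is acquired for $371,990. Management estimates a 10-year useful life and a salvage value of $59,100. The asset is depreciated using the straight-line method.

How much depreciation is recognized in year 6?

$31,289

Depreciable base = $371,990 − $59,100 = $312,890.
Annual expense = $312,890 / 10 = $31,289.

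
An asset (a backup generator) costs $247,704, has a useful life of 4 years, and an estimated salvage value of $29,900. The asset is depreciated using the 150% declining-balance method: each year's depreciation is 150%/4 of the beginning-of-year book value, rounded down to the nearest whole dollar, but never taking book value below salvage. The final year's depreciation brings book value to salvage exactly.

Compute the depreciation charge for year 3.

$36,285

Depreciable base = $247,704 − $29,900 = $217,804.
Year 1: ⌊$247,704 × 150%/4⌋ = $92,889. Book value $154,815.
Year 2: ⌊$154,815 × 150%/4⌋ = $58,055. Book value $96,760.
Year 3: ⌊$96,760 × 150%/4⌋ = $36,285. Book value $60,475.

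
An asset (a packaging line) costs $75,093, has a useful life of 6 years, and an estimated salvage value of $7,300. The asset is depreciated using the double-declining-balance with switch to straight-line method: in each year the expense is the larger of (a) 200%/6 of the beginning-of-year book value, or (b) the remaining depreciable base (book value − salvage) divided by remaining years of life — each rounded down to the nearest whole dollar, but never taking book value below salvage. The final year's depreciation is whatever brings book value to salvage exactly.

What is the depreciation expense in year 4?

$7,416

Depreciable base = $75,093 − $7,300 = $67,793.
Year 1: DB = ⌊$75,093 × 200%/6⌋ = $25,031; SL = ⌊$67,793/6⌋ = $11,298 → take DB $25,031. Book value $50,062.
Year 2: DB = ⌊$50,062 × 200%/6⌋ = $16,687; SL = ⌊$42,762/5⌋ = $8,552 → take DB $16,687. Book value $33,375.
Year 3: DB = ⌊$33,375 × 200%/6⌋ = $11,125; SL = ⌊$26,075/4⌋ = $6,518 → take DB $11,125. Book value $22,250.
Year 4: DB = ⌊$22,250 × 200%/6⌋ = $7,416; SL = ⌊$14,950/3⌋ = $4,983 → take DB $7,416. Book value $14,834.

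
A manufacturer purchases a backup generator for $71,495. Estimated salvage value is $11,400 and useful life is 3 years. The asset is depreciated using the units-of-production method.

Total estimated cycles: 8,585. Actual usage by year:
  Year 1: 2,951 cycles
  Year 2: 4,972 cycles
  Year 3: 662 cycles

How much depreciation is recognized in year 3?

Depreciable base = $71,495 − $11,400 = $60,095.
Rate = $60,095 / 8,585 cycles = $7 per cycle.
Year 1: 2,951 × $7 = $20,657. Book value $50,838.
Year 2: 4,972 × $7 = $34,804. Book value $16,034.
Year 3: 662 × $7 = $4,634. Book value $11,400.

$4,634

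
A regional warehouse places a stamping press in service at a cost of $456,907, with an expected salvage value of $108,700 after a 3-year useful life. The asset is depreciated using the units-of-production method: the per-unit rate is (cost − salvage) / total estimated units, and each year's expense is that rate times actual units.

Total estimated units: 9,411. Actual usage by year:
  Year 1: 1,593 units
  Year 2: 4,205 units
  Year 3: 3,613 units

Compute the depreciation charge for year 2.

$155,585

Depreciable base = $456,907 − $108,700 = $348,207.
Rate = $348,207 / 9,411 units = $37 per unit.
Year 1: 1,593 × $37 = $58,941. Book value $397,966.
Year 2: 4,205 × $37 = $155,585. Book value $242,381.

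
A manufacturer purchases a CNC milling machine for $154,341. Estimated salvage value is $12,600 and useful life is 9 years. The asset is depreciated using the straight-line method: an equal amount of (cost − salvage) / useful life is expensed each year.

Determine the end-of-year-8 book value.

$28,349

Depreciable base = $154,341 − $12,600 = $141,741.
Annual expense = $141,741 / 9 = $15,749.
End of year 1: book value $138,592.
End of year 2: book value $122,843.
End of year 3: book value $107,094.
End of year 4: book value $91,345.
End of year 5: book value $75,596.
End of year 6: book value $59,847.
End of year 7: book value $44,098.
End of year 8: book value $28,349.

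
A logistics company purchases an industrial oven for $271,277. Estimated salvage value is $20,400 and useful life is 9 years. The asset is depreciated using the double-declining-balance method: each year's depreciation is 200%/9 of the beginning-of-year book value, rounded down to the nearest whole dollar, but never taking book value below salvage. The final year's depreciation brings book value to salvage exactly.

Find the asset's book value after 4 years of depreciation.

$99,275

Depreciable base = $271,277 − $20,400 = $250,877.
Year 1: ⌊$271,277 × 200%/9⌋ = $60,283. Book value $210,994.
Year 2: ⌊$210,994 × 200%/9⌋ = $46,887. Book value $164,107.
Year 3: ⌊$164,107 × 200%/9⌋ = $36,468. Book value $127,639.
Year 4: ⌊$127,639 × 200%/9⌋ = $28,364. Book value $99,275.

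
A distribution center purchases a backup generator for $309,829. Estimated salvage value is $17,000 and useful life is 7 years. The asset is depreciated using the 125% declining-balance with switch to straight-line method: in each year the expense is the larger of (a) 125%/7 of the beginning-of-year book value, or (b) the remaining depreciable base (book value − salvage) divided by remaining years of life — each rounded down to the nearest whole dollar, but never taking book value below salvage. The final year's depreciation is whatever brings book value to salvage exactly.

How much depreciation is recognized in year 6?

Depreciable base = $309,829 − $17,000 = $292,829.
Year 1: DB = ⌊$309,829 × 125%/7⌋ = $55,326; SL = ⌊$292,829/7⌋ = $41,832 → take DB $55,326. Book value $254,503.
Year 2: DB = ⌊$254,503 × 125%/7⌋ = $45,446; SL = ⌊$237,503/6⌋ = $39,583 → take DB $45,446. Book value $209,057.
Year 3: DB = ⌊$209,057 × 125%/7⌋ = $37,331; SL = ⌊$192,057/5⌋ = $38,411 → take SL $38,411. Book value $170,646.
Year 4: DB = ⌊$170,646 × 125%/7⌋ = $30,472; SL = ⌊$153,646/4⌋ = $38,411 → take SL $38,411. Book value $132,235.
Year 5: DB = ⌊$132,235 × 125%/7⌋ = $23,613; SL = ⌊$115,235/3⌋ = $38,411 → take SL $38,411. Book value $93,824.
Year 6: DB = ⌊$93,824 × 125%/7⌋ = $16,754; SL = ⌊$76,824/2⌋ = $38,412 → take SL $38,412. Book value $55,412.

$38,412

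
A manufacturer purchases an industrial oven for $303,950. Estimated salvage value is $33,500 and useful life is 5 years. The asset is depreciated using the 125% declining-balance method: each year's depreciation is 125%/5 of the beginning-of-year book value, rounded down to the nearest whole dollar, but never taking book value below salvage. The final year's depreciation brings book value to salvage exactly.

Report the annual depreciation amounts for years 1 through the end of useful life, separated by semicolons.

$75,987; $56,990; $42,743; $32,057; $62,673

Depreciable base = $303,950 − $33,500 = $270,450.
Year 1: ⌊$303,950 × 125%/5⌋ = $75,987. Book value $227,963.
Year 2: ⌊$227,963 × 125%/5⌋ = $56,990. Book value $170,973.
Year 3: ⌊$170,973 × 125%/5⌋ = $42,743. Book value $128,230.
Year 4: ⌊$128,230 × 125%/5⌋ = $32,057. Book value $96,173.
Year 5 (final): $96,173 − $33,500 = $62,673. Book value $33,500.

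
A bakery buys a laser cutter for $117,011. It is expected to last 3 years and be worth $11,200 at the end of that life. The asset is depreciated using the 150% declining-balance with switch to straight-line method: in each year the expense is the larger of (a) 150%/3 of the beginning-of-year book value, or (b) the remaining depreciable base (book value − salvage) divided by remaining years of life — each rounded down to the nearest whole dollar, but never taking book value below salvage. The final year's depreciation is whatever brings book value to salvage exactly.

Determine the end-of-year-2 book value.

$29,253

Depreciable base = $117,011 − $11,200 = $105,811.
Year 1: DB = ⌊$117,011 × 150%/3⌋ = $58,505; SL = ⌊$105,811/3⌋ = $35,270 → take DB $58,505. Book value $58,506.
Year 2: DB = ⌊$58,506 × 150%/3⌋ = $29,253; SL = ⌊$47,306/2⌋ = $23,653 → take DB $29,253. Book value $29,253.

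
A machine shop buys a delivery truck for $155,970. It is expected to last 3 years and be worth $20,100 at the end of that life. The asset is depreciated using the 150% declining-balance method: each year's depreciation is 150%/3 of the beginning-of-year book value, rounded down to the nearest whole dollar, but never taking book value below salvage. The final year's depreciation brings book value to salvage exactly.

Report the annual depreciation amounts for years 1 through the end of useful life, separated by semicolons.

Depreciable base = $155,970 − $20,100 = $135,870.
Year 1: ⌊$155,970 × 150%/3⌋ = $77,985. Book value $77,985.
Year 2: ⌊$77,985 × 150%/3⌋ = $38,992. Book value $38,993.
Year 3 (final): $38,993 − $20,100 = $18,893. Book value $20,100.

$77,985; $38,992; $18,893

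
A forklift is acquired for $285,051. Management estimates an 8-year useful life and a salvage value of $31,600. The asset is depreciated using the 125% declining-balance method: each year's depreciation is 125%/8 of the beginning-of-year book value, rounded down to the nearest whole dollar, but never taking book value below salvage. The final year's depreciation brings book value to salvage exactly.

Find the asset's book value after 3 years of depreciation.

$171,224

Depreciable base = $285,051 − $31,600 = $253,451.
Year 1: ⌊$285,051 × 125%/8⌋ = $44,539. Book value $240,512.
Year 2: ⌊$240,512 × 125%/8⌋ = $37,580. Book value $202,932.
Year 3: ⌊$202,932 × 125%/8⌋ = $31,708. Book value $171,224.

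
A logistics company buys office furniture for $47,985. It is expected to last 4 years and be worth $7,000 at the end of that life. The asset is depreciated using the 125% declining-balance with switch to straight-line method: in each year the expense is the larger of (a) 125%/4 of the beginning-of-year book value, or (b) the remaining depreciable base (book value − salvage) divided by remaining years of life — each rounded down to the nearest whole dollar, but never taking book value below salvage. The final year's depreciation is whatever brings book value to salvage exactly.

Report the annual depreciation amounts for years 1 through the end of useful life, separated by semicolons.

Depreciable base = $47,985 − $7,000 = $40,985.
Year 1: DB = ⌊$47,985 × 125%/4⌋ = $14,995; SL = ⌊$40,985/4⌋ = $10,246 → take DB $14,995. Book value $32,990.
Year 2: DB = ⌊$32,990 × 125%/4⌋ = $10,309; SL = ⌊$25,990/3⌋ = $8,663 → take DB $10,309. Book value $22,681.
Year 3: DB = ⌊$22,681 × 125%/4⌋ = $7,087; SL = ⌊$15,681/2⌋ = $7,840 → take SL $7,840. Book value $14,841.
Year 4 (final): $14,841 − $7,000 = $7,841. Book value $7,000.

$14,995; $10,309; $7,840; $7,841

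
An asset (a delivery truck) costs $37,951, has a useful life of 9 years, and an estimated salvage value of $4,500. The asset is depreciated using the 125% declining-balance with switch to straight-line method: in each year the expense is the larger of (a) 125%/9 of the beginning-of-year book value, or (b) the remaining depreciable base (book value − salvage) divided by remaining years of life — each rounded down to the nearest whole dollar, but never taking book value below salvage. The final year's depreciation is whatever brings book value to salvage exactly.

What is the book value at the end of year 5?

$17,596

Depreciable base = $37,951 − $4,500 = $33,451.
Year 1: DB = ⌊$37,951 × 125%/9⌋ = $5,270; SL = ⌊$33,451/9⌋ = $3,716 → take DB $5,270. Book value $32,681.
Year 2: DB = ⌊$32,681 × 125%/9⌋ = $4,539; SL = ⌊$28,181/8⌋ = $3,522 → take DB $4,539. Book value $28,142.
Year 3: DB = ⌊$28,142 × 125%/9⌋ = $3,908; SL = ⌊$23,642/7⌋ = $3,377 → take DB $3,908. Book value $24,234.
Year 4: DB = ⌊$24,234 × 125%/9⌋ = $3,365; SL = ⌊$19,734/6⌋ = $3,289 → take DB $3,365. Book value $20,869.
Year 5: DB = ⌊$20,869 × 125%/9⌋ = $2,898; SL = ⌊$16,369/5⌋ = $3,273 → take SL $3,273. Book value $17,596.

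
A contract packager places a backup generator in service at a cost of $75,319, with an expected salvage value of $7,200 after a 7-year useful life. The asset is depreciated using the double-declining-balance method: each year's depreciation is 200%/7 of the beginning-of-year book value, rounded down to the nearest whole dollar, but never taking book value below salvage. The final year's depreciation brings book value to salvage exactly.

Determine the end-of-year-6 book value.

$10,005

Depreciable base = $75,319 − $7,200 = $68,119.
Year 1: ⌊$75,319 × 200%/7⌋ = $21,519. Book value $53,800.
Year 2: ⌊$53,800 × 200%/7⌋ = $15,371. Book value $38,429.
Year 3: ⌊$38,429 × 200%/7⌋ = $10,979. Book value $27,450.
Year 4: ⌊$27,450 × 200%/7⌋ = $7,842. Book value $19,608.
Year 5: ⌊$19,608 × 200%/7⌋ = $5,602. Book value $14,006.
Year 6: ⌊$14,006 × 200%/7⌋ = $4,001. Book value $10,005.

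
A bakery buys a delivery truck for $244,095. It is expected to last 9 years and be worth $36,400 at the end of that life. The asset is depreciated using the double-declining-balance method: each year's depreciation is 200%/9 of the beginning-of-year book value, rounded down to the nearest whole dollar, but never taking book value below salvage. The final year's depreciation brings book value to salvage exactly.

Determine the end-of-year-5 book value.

Depreciable base = $244,095 − $36,400 = $207,695.
Year 1: ⌊$244,095 × 200%/9⌋ = $54,243. Book value $189,852.
Year 2: ⌊$189,852 × 200%/9⌋ = $42,189. Book value $147,663.
Year 3: ⌊$147,663 × 200%/9⌋ = $32,814. Book value $114,849.
Year 4: ⌊$114,849 × 200%/9⌋ = $25,522. Book value $89,327.
Year 5: ⌊$89,327 × 200%/9⌋ = $19,850. Book value $69,477.

$69,477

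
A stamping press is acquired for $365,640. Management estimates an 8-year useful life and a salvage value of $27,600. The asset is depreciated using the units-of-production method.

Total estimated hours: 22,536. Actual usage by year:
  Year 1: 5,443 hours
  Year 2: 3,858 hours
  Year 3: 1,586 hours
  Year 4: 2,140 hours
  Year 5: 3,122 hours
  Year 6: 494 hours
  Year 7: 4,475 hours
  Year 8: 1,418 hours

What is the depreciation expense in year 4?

Depreciable base = $365,640 − $27,600 = $338,040.
Rate = $338,040 / 22,536 hours = $15 per hour.
Year 1: 5,443 × $15 = $81,645. Book value $283,995.
Year 2: 3,858 × $15 = $57,870. Book value $226,125.
Year 3: 1,586 × $15 = $23,790. Book value $202,335.
Year 4: 2,140 × $15 = $32,100. Book value $170,235.

$32,100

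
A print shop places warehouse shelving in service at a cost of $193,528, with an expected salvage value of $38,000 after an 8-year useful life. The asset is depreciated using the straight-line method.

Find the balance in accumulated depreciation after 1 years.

Depreciable base = $193,528 − $38,000 = $155,528.
Annual expense = $155,528 / 8 = $19,441.
End of year 1: book value $174,087.
Accumulated through year 1 = $193,528 − $174,087 = $19,441.

$19,441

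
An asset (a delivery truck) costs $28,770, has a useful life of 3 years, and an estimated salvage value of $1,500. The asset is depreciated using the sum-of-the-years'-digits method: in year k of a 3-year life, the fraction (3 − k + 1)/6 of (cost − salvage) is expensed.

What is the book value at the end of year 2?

Depreciable base = $28,770 − $1,500 = $27,270.
Sum of the years' digits = 3+2+1 = 6.
Year 1: $27,270 × 3/6 = $13,635. Book value $15,135.
Year 2: $27,270 × 2/6 = $9,090. Book value $6,045.

$6,045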